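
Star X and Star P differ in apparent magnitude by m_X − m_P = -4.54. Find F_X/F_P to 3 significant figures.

65.5

F_X/F_P = 10^(−(m_X − m_P)/2.5) = 10^(4.54/2.5) = 10^1.816 = 65.46.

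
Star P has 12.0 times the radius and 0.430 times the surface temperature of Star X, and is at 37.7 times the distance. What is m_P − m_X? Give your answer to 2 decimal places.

6.15

L_P/L_X = (12.0)²(0.430)⁴ = 4.923.
F_P/F_X = (L_P/L_X)/(d_P/d_X)² = 4.923/1421 = 0.003464.
m_P − m_X = −2.5 log₁₀(0.003464) = 6.15.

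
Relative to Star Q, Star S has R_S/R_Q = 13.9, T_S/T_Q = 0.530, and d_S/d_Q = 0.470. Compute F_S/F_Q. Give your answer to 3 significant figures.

69.0

L_S/L_Q = (R_S/R_Q)²(T_S/T_Q)⁴ = (13.9)² × (0.530)⁴ = 15.25.
F_S/F_Q = (L_S/L_Q)/(d_S/d_Q)² = 15.25 / (0.470)² = 69.01.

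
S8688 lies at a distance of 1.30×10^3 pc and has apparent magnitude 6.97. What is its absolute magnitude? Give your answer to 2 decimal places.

M = m − 5 log₁₀(d/10 pc) = 6.97 − 5 log₁₀(1.30×10^3/10)
  = 6.97 − 5 × 2.114 = 6.97 − 10.57 = -3.60.

-3.60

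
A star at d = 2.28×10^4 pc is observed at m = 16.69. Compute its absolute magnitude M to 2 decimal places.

M = m − 5 log₁₀(d/10 pc) = 16.69 − 5 log₁₀(2.28×10^4/10)
  = 16.69 − 5 × 3.358 = 16.69 − 16.79 = -0.10.

-0.10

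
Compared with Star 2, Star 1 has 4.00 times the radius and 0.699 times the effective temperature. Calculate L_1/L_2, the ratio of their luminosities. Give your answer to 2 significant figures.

3.8

From the Stefan–Boltzmann law, L ∝ R²T⁴, so
L_1/L_2 = (R_1/R_2)² (T_1/T_2)⁴ = (4.00)² × (0.699)⁴ = 16.00 × 0.2387 = 3.820.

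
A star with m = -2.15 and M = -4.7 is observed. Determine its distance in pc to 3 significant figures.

m − M = 5 log₁₀(d/10 pc)
-2.15 − (-4.7) = 2.55 = 5 log₁₀(d/10)
d = 10 × 10^(2.55/5) = 10 × 10^0.510 = 32.36 pc.

32.4 pc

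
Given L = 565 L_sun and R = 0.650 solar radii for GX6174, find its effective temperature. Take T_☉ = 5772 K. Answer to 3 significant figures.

T/T_☉ = (L/L_☉)^(1/4) / (R/R_☉)^(1/2)
T = 5772 × (565)^(1/4) / √(0.650) = 5772 × 4.875 / 0.8062 = 3.490×10^4 K.

3.49×10^4 K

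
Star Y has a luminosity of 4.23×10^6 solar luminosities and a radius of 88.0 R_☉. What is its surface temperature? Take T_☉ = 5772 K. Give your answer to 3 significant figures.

2.79×10^4 K

T/T_☉ = (L/L_☉)^(1/4) / (R/R_☉)^(1/2)
T = 5772 × (4.23×10^6)^(1/4) / √(88.0) = 5772 × 45.35 / 9.381 = 2.790×10^4 K.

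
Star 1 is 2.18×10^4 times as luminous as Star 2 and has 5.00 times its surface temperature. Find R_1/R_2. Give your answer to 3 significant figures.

L ∝ R²T⁴ gives R ∝ √L / T², so
R_1/R_2 = √(2.18×10^4) / (5.00)² = 147.6 / 25.00 = 5.906.

5.91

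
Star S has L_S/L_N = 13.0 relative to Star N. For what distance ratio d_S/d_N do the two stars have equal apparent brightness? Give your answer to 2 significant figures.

3.6

Equal flux requires L_S/d_S² = L_N/d_N², so d_S/d_N = √(L_S/L_N)
= √(13.0) = 3.606.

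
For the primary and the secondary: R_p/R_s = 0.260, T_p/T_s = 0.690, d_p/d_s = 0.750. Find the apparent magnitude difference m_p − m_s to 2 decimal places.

3.91

L_p/L_s = (0.260)²(0.690)⁴ = 0.01532.
F_p/F_s = (L_p/L_s)/(d_p/d_s)² = 0.01532/0.5625 = 0.02724.
m_p − m_s = −2.5 log₁₀(0.02724) = 3.91.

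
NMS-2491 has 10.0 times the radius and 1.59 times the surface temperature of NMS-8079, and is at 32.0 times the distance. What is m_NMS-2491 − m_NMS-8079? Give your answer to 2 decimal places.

L_NMS-2491/L_NMS-8079 = (10.0)²(1.59)⁴ = 639.1.
F_NMS-2491/F_NMS-8079 = (L_NMS-2491/L_NMS-8079)/(d_NMS-2491/d_NMS-8079)² = 639.1/1024 = 0.6241.
m_NMS-2491 − m_NMS-8079 = −2.5 log₁₀(0.6241) = 0.51.

0.51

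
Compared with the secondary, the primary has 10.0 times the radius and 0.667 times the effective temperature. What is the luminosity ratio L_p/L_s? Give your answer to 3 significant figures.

From the Stefan–Boltzmann law, L ∝ R²T⁴, so
L_p/L_s = (R_p/R_s)² (T_p/T_s)⁴ = (10.0)² × (0.667)⁴ = 100.0 × 0.1979 = 19.79.

19.8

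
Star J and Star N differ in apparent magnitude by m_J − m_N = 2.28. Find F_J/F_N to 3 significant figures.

F_J/F_N = 10^(−(m_J − m_N)/2.5) = 10^(-2.28/2.5) = 10^-0.912 = 0.1225.

0.122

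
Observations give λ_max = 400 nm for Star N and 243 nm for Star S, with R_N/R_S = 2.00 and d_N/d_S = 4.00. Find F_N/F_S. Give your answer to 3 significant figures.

Wien's law: T_N/T_S = λ_S/λ_N = 243/400 = 0.6075.
L_N/L_S = (R_N/R_S)²(T_N/T_S)⁴ = (2.00)²(0.6075)⁴ = 0.5448.
F_N/F_S = (L_N/L_S)/(d_N/d_S)² = 0.5448/(4.00)² = 0.03405.

0.0341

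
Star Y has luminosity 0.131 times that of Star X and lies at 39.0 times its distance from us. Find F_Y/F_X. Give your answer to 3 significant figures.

F = L/(4πd²), so F_Y/F_X = (L_Y/L_X) / (d_Y/d_X)²
= 0.131 / (39.0)² = 0.131 / 1521 = 8.613×10^-5.

8.61×10^-5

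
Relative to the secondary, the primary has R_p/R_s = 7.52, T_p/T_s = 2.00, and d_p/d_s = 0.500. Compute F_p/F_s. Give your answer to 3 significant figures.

L_p/L_s = (R_p/R_s)²(T_p/T_s)⁴ = (7.52)² × (2.00)⁴ = 904.8.
F_p/F_s = (L_p/L_s)/(d_p/d_s)² = 904.8 / (0.500)² = 3619.

3.62×10^3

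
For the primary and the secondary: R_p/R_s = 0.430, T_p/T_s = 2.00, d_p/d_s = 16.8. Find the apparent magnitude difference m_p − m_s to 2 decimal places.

L_p/L_s = (0.430)²(2.00)⁴ = 2.958.
F_p/F_s = (L_p/L_s)/(d_p/d_s)² = 2.958/282.2 = 0.01048.
m_p − m_s = −2.5 log₁₀(0.01048) = 4.95.

4.95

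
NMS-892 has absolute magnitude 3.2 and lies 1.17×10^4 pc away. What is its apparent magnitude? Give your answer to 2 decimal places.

m = M + 5 log₁₀(d/10 pc) = 3.2 + 5 log₁₀(1.17×10^4/10)
  = 3.2 + 5 × 3.068 = 3.2 + 15.34 = 18.54.

18.54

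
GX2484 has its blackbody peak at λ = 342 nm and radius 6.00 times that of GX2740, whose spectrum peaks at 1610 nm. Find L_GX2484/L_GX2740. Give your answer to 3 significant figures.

Wien's law gives T ∝ 1/λ_max, so T_GX2484/T_GX2740 = λ_GX2740/λ_GX2484 = 1610/342 = 4.708.
Then L ∝ R²T⁴ gives L_GX2484/L_GX2740 = (6.00)² × (4.708)⁴ = 36.00 × 491.1 = 1.768×10^4.

1.77×10^4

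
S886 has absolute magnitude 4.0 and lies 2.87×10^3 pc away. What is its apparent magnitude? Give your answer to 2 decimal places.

16.29

m = M + 5 log₁₀(d/10 pc) = 4.0 + 5 log₁₀(2.87×10^3/10)
  = 4.0 + 5 × 2.458 = 4.0 + 12.29 = 16.29.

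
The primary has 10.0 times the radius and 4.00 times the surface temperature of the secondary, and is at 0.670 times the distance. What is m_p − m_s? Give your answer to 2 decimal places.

-11.89

L_p/L_s = (10.0)²(4.00)⁴ = 2.560×10^4.
F_p/F_s = (L_p/L_s)/(d_p/d_s)² = 2.560×10^4/0.4489 = 5.703×10^4.
m_p − m_s = −2.5 log₁₀(5.703×10^4) = -11.89.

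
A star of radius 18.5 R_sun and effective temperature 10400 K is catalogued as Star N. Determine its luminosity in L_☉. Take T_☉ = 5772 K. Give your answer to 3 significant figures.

L/L_☉ = (R/R_☉)² (T/T_☉)⁴ = (18.5)² × (10400/5772)⁴
       = 342.2 × (1.802)⁴ = 342.2 × 10.54 = 3607.

3.61×10^3 L_☉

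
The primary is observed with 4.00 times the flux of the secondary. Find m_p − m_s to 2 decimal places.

m_p − m_s = −2.5 log₁₀(F_p/F_s) = −2.5 log₁₀(4.00) = −2.5 × (0.602) = -1.505.

-1.51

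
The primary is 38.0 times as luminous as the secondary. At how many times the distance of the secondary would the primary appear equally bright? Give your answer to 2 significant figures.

6.2

Equal flux requires L_p/d_p² = L_s/d_s², so d_p/d_s = √(L_p/L_s)
= √(38.0) = 6.164.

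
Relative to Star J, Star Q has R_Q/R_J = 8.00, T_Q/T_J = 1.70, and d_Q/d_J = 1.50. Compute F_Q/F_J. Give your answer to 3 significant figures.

L_Q/L_J = (R_Q/R_J)²(T_Q/T_J)⁴ = (8.00)² × (1.70)⁴ = 534.5.
F_Q/F_J = (L_Q/L_J)/(d_Q/d_J)² = 534.5 / (1.50)² = 237.6.

238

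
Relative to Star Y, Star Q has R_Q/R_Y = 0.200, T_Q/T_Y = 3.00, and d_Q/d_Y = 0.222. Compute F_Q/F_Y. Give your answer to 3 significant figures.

L_Q/L_Y = (R_Q/R_Y)²(T_Q/T_Y)⁴ = (0.200)² × (3.00)⁴ = 3.240.
F_Q/F_Y = (L_Q/L_Y)/(d_Q/d_Y)² = 3.240 / (0.222)² = 65.74.

65.7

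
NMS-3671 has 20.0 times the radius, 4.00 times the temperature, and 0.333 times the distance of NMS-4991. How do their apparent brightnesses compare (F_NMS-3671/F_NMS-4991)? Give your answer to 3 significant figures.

9.23×10^5

L_NMS-3671/L_NMS-4991 = (R_NMS-3671/R_NMS-4991)²(T_NMS-3671/T_NMS-4991)⁴ = (20.0)² × (4.00)⁴ = 1.024×10^5.
F_NMS-3671/F_NMS-4991 = (L_NMS-3671/L_NMS-4991)/(d_NMS-3671/d_NMS-4991)² = 1.024×10^5 / (0.333)² = 9.234×10^5.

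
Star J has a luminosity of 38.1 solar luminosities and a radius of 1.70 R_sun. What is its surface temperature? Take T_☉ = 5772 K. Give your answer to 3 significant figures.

T/T_☉ = (L/L_☉)^(1/4) / (R/R_☉)^(1/2)
T = 5772 × (38.1)^(1/4) / √(1.70) = 5772 × 2.484 / 1.304 = 1.100×10^4 K.

1.10×10^4 K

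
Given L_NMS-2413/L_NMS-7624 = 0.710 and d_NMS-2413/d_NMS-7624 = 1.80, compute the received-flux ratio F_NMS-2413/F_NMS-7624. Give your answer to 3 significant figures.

F = L/(4πd²), so F_NMS-2413/F_NMS-7624 = (L_NMS-2413/L_NMS-7624) / (d_NMS-2413/d_NMS-7624)²
= 0.710 / (1.80)² = 0.710 / 3.240 = 0.2191.

0.219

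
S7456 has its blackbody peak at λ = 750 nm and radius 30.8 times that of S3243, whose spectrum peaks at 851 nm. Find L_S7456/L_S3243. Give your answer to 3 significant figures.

1.57×10^3

Wien's law gives T ∝ 1/λ_max, so T_S7456/T_S3243 = λ_S3243/λ_S7456 = 851/750 = 1.135.
Then L ∝ R²T⁴ gives L_S7456/L_S3243 = (30.8)² × (1.135)⁴ = 948.6 × 1.658 = 1572.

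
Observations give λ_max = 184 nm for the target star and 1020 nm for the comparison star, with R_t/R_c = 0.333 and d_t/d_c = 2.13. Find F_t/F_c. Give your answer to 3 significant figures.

Wien's law: T_t/T_c = λ_c/λ_t = 1020/184 = 5.543.
L_t/L_c = (R_t/R_c)²(T_t/T_c)⁴ = (0.333)²(5.543)⁴ = 104.7.
F_t/F_c = (L_t/L_c)/(d_t/d_c)² = 104.7/(2.13)² = 23.08.

23.1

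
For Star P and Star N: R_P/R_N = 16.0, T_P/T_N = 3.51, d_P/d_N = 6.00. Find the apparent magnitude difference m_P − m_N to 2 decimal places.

L_P/L_N = (16.0)²(3.51)⁴ = 3.886×10^4.
F_P/F_N = (L_P/L_N)/(d_P/d_N)² = 3.886×10^4/36.00 = 1079.
m_P − m_N = −2.5 log₁₀(1079) = -7.58.

-7.58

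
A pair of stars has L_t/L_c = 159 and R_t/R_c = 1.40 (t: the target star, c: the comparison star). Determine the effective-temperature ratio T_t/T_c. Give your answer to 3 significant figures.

L ∝ R²T⁴ gives T ∝ (L/R²)^(1/4), so
T_t/T_c = (159 / 1.40²)^(1/4) = (81.12)^(1/4) = 3.001.

3.00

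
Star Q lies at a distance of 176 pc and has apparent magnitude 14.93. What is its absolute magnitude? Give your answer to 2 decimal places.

8.70

M = m − 5 log₁₀(d/10 pc) = 14.93 − 5 log₁₀(176/10)
  = 14.93 − 5 × 1.246 = 14.93 − 6.23 = 8.70.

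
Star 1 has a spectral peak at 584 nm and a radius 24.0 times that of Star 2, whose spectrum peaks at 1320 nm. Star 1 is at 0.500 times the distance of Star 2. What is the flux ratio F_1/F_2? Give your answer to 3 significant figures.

6.01×10^4

Wien's law: T_1/T_2 = λ_2/λ_1 = 1320/584 = 2.260.
L_1/L_2 = (R_1/R_2)²(T_1/T_2)⁴ = (24.0)²(2.260)⁴ = 1.503×10^4.
F_1/F_2 = (L_1/L_2)/(d_1/d_2)² = 1.503×10^4/(0.500)² = 6.013×10^4.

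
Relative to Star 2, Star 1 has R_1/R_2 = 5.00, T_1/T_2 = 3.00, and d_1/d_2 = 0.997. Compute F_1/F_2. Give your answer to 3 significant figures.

2.04×10^3

L_1/L_2 = (R_1/R_2)²(T_1/T_2)⁴ = (5.00)² × (3.00)⁴ = 2025.
F_1/F_2 = (L_1/L_2)/(d_1/d_2)² = 2025 / (0.997)² = 2037.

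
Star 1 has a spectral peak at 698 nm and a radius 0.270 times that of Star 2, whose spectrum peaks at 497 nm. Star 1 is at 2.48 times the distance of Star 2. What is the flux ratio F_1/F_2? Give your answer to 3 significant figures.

0.00305

Wien's law: T_1/T_2 = λ_2/λ_1 = 497/698 = 0.7120.
L_1/L_2 = (R_1/R_2)²(T_1/T_2)⁴ = (0.270)²(0.7120)⁴ = 0.01874.
F_1/F_2 = (L_1/L_2)/(d_1/d_2)² = 0.01874/(2.48)² = 0.003047.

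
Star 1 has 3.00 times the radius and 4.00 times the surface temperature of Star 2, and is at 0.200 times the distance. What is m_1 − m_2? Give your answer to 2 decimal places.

L_1/L_2 = (3.00)²(4.00)⁴ = 2304.
F_1/F_2 = (L_1/L_2)/(d_1/d_2)² = 2304/0.04000 = 5.760×10^4.
m_1 − m_2 = −2.5 log₁₀(5.760×10^4) = -11.90.

-11.90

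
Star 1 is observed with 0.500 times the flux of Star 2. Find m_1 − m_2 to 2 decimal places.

0.75

m_1 − m_2 = −2.5 log₁₀(F_1/F_2) = −2.5 log₁₀(0.500) = −2.5 × (-0.301) = 0.753.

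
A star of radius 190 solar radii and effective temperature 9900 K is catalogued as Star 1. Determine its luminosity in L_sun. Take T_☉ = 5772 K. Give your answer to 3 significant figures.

L/L_☉ = (R/R_☉)² (T/T_☉)⁴ = (190)² × (9900/5772)⁴
       = 3.610×10^4 × (1.715)⁴ = 3.610×10^4 × 8.654 = 3.124×10^5.

3.12×10^5 L_sun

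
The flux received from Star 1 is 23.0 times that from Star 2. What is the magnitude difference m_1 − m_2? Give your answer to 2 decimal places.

m_1 − m_2 = −2.5 log₁₀(F_1/F_2) = −2.5 log₁₀(23.0) = −2.5 × (1.362) = -3.404.

-3.40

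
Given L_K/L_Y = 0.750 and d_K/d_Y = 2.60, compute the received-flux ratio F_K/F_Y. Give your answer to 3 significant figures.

0.111

F = L/(4πd²), so F_K/F_Y = (L_K/L_Y) / (d_K/d_Y)²
= 0.750 / (2.60)² = 0.750 / 6.760 = 0.1109.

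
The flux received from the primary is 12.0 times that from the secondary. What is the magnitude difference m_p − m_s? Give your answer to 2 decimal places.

m_p − m_s = −2.5 log₁₀(F_p/F_s) = −2.5 log₁₀(12.0) = −2.5 × (1.079) = -2.698.

-2.70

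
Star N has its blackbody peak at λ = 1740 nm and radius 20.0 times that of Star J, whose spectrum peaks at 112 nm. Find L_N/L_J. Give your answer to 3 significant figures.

Wien's law gives T ∝ 1/λ_max, so T_N/T_J = λ_J/λ_N = 112/1740 = 0.06437.
Then L ∝ R²T⁴ gives L_N/L_J = (20.0)² × (0.06437)⁴ = 400.0 × 1.717×10^-5 = 0.006866.

0.00687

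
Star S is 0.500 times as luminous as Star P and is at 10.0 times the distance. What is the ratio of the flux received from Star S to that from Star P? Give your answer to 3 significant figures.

0.00500

F = L/(4πd²), so F_S/F_P = (L_S/L_P) / (d_S/d_P)²
= 0.500 / (10.0)² = 0.500 / 100.0 = 0.005000.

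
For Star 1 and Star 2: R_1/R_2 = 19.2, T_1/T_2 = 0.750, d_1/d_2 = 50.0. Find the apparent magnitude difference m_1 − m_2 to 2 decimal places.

L_1/L_2 = (19.2)²(0.750)⁴ = 116.6.
F_1/F_2 = (L_1/L_2)/(d_1/d_2)² = 116.6/2500 = 0.04666.
m_1 − m_2 = −2.5 log₁₀(0.04666) = 3.33.

3.33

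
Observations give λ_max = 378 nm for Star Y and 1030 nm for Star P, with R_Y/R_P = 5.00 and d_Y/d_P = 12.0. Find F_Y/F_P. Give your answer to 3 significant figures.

Wien's law: T_Y/T_P = λ_P/λ_Y = 1030/378 = 2.725.
L_Y/L_P = (R_Y/R_P)²(T_Y/T_P)⁴ = (5.00)²(2.725)⁴ = 1378.
F_Y/F_P = (L_Y/L_P)/(d_Y/d_P)² = 1378/(12.0)² = 9.571.

9.57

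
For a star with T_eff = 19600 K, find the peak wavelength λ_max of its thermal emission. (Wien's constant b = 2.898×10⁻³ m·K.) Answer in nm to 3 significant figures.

148 nm

λ_max = b/T = 2.898×10⁻³ / 19600 = 1.48×10^-7 m = 147.9 nm.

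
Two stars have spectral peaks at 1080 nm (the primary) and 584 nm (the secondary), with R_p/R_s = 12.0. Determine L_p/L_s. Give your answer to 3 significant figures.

12.3

Wien's law gives T ∝ 1/λ_max, so T_p/T_s = λ_s/λ_p = 584/1080 = 0.5407.
Then L ∝ R²T⁴ gives L_p/L_s = (12.0)² × (0.5407)⁴ = 144.0 × 0.08550 = 12.31.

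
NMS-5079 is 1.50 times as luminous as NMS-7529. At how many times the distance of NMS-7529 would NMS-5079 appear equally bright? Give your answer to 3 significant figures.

1.22

Equal flux requires L_NMS-5079/d_NMS-5079² = L_NMS-7529/d_NMS-7529², so d_NMS-5079/d_NMS-7529 = √(L_NMS-5079/L_NMS-7529)
= √(1.50) = 1.225.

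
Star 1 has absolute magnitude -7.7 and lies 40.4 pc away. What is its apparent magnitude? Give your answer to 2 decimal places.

-4.67

m = M + 5 log₁₀(d/10 pc) = -7.7 + 5 log₁₀(40.4/10)
  = -7.7 + 5 × 0.606 = -7.7 + 3.03 = -4.67.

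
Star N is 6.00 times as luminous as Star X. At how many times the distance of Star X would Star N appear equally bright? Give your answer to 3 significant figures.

Equal flux requires L_N/d_N² = L_X/d_X², so d_N/d_X = √(L_N/L_X)
= √(6.00) = 2.449.

2.45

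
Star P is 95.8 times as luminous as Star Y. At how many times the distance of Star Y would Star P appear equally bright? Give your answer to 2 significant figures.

9.8

Equal flux requires L_P/d_P² = L_Y/d_Y², so d_P/d_Y = √(L_P/L_Y)
= √(95.8) = 9.788.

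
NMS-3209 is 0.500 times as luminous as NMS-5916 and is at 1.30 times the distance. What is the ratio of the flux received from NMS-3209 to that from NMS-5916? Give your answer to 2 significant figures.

0.30

F = L/(4πd²), so F_NMS-3209/F_NMS-5916 = (L_NMS-3209/L_NMS-5916) / (d_NMS-3209/d_NMS-5916)²
= 0.500 / (1.30)² = 0.500 / 1.690 = 0.2959.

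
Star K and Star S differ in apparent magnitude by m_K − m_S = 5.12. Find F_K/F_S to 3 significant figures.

F_K/F_S = 10^(−(m_K − m_S)/2.5) = 10^(-5.12/2.5) = 10^-2.048 = 0.008954.

0.00895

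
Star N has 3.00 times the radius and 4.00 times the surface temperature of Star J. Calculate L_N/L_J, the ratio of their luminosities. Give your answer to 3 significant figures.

From the Stefan–Boltzmann law, L ∝ R²T⁴, so
L_N/L_J = (R_N/R_J)² (T_N/T_J)⁴ = (3.00)² × (4.00)⁴ = 9.000 × 256.0 = 2304.

2.30×10^3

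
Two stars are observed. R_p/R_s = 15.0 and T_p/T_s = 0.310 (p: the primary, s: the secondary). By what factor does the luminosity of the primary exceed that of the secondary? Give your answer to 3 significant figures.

From the Stefan–Boltzmann law, L ∝ R²T⁴, so
L_p/L_s = (R_p/R_s)² (T_p/T_s)⁴ = (15.0)² × (0.310)⁴ = 225.0 × 0.009235 = 2.078.

2.08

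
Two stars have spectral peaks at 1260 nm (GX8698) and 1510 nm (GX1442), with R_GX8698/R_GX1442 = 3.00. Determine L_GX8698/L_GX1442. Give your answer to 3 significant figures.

Wien's law gives T ∝ 1/λ_max, so T_GX8698/T_GX1442 = λ_GX1442/λ_GX8698 = 1510/1260 = 1.198.
Then L ∝ R²T⁴ gives L_GX8698/L_GX1442 = (3.00)² × (1.198)⁴ = 9.000 × 2.063 = 18.56.

18.6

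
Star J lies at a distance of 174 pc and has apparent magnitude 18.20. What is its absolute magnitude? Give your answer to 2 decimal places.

M = m − 5 log₁₀(d/10 pc) = 18.20 − 5 log₁₀(174/10)
  = 18.20 − 5 × 1.241 = 18.20 − 6.20 = 12.00.

12.00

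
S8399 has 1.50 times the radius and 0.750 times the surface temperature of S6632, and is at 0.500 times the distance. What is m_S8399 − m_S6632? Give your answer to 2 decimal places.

L_S8399/L_S6632 = (1.50)²(0.750)⁴ = 0.7119.
F_S8399/F_S6632 = (L_S8399/L_S6632)/(d_S8399/d_S6632)² = 0.7119/0.2500 = 2.848.
m_S8399 − m_S6632 = −2.5 log₁₀(2.848) = -1.14.

-1.14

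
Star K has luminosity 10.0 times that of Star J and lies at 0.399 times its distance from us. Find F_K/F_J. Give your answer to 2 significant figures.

63

F = L/(4πd²), so F_K/F_J = (L_K/L_J) / (d_K/d_J)²
= 10.0 / (0.399)² = 10.0 / 0.1592 = 62.81.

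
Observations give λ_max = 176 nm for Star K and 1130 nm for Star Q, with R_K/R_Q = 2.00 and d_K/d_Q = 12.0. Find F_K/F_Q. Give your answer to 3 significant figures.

Wien's law: T_K/T_Q = λ_Q/λ_K = 1130/176 = 6.420.
L_K/L_Q = (R_K/R_Q)²(T_K/T_Q)⁴ = (2.00)²(6.420)⁴ = 6797.
F_K/F_Q = (L_K/L_Q)/(d_K/d_Q)² = 6797/(12.0)² = 47.20.

47.2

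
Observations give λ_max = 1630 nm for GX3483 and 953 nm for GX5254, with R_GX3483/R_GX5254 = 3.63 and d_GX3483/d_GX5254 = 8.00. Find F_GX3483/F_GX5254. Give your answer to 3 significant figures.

Wien's law: T_GX3483/T_GX5254 = λ_GX5254/λ_GX3483 = 953/1630 = 0.5847.
L_GX3483/L_GX5254 = (R_GX3483/R_GX5254)²(T_GX3483/T_GX5254)⁴ = (3.63)²(0.5847)⁴ = 1.540.
F_GX3483/F_GX5254 = (L_GX3483/L_GX5254)/(d_GX3483/d_GX5254)² = 1.540/(8.00)² = 0.02406.

0.0241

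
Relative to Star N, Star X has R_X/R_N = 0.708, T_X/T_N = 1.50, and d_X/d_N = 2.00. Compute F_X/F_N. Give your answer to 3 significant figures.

L_X/L_N = (R_X/R_N)²(T_X/T_N)⁴ = (0.708)² × (1.50)⁴ = 2.538.
F_X/F_N = (L_X/L_N)/(d_X/d_N)² = 2.538 / (2.00)² = 0.6344.

0.634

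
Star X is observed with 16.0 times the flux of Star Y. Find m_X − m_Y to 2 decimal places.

-3.01

m_X − m_Y = −2.5 log₁₀(F_X/F_Y) = −2.5 log₁₀(16.0) = −2.5 × (1.204) = -3.010.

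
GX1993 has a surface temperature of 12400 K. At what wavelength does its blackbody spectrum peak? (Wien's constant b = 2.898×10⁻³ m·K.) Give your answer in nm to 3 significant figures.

234 nm

λ_max = b/T = 2.898×10⁻³ / 12400 = 2.34×10^-7 m = 233.7 nm.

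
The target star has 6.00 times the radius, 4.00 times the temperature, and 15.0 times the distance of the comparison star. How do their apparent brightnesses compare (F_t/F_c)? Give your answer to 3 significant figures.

L_t/L_c = (R_t/R_c)²(T_t/T_c)⁴ = (6.00)² × (4.00)⁴ = 9216.
F_t/F_c = (L_t/L_c)/(d_t/d_c)² = 9216 / (15.0)² = 40.96.

41.0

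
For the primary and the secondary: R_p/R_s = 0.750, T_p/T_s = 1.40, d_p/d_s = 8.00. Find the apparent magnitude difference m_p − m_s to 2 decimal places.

3.68

L_p/L_s = (0.750)²(1.40)⁴ = 2.161.
F_p/F_s = (L_p/L_s)/(d_p/d_s)² = 2.161/64.00 = 0.03376.
m_p − m_s = −2.5 log₁₀(0.03376) = 3.68.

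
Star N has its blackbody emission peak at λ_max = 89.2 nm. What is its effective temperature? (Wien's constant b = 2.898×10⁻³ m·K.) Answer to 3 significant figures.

T = b/λ_max = 2.898×10⁻³ / (89.2×10⁻⁹) = 3.249×10^4 K.

3.25×10^4 K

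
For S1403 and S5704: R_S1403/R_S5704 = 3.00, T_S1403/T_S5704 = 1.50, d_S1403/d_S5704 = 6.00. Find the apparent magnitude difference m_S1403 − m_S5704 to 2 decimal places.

-0.26

L_S1403/L_S5704 = (3.00)²(1.50)⁴ = 45.56.
F_S1403/F_S5704 = (L_S1403/L_S5704)/(d_S1403/d_S5704)² = 45.56/36.00 = 1.266.
m_S1403 − m_S5704 = −2.5 log₁₀(1.266) = -0.26.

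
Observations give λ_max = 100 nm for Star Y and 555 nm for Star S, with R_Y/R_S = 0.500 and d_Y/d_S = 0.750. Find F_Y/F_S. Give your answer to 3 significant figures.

422

Wien's law: T_Y/T_S = λ_S/λ_Y = 555/100 = 5.550.
L_Y/L_S = (R_Y/R_S)²(T_Y/T_S)⁴ = (0.500)²(5.550)⁴ = 237.2.
F_Y/F_S = (L_Y/L_S)/(d_Y/d_S)² = 237.2/(0.750)² = 421.7.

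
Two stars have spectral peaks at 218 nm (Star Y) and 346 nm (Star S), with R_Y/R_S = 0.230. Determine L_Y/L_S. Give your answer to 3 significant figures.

0.336

Wien's law gives T ∝ 1/λ_max, so T_Y/T_S = λ_S/λ_Y = 346/218 = 1.587.
Then L ∝ R²T⁴ gives L_Y/L_S = (0.230)² × (1.587)⁴ = 0.05290 × 6.346 = 0.3357.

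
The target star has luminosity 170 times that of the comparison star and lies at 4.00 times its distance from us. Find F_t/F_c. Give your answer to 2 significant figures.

11

F = L/(4πd²), so F_t/F_c = (L_t/L_c) / (d_t/d_c)²
= 170 / (4.00)² = 170 / 16.00 = 10.62.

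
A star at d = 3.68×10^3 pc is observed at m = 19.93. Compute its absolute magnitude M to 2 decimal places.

M = m − 5 log₁₀(d/10 pc) = 19.93 − 5 log₁₀(3.68×10^3/10)
  = 19.93 − 5 × 2.566 = 19.93 − 12.83 = 7.10.

7.10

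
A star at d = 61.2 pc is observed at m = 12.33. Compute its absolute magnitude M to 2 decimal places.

M = m − 5 log₁₀(d/10 pc) = 12.33 − 5 log₁₀(61.2/10)
  = 12.33 − 5 × 0.787 = 12.33 − 3.93 = 8.40.

8.40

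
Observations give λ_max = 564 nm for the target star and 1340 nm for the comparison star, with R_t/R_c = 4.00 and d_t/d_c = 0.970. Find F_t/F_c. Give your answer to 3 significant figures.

Wien's law: T_t/T_c = λ_c/λ_t = 1340/564 = 2.376.
L_t/L_c = (R_t/R_c)²(T_t/T_c)⁴ = (4.00)²(2.376)⁴ = 509.8.
F_t/F_c = (L_t/L_c)/(d_t/d_c)² = 509.8/(0.970)² = 541.9.

542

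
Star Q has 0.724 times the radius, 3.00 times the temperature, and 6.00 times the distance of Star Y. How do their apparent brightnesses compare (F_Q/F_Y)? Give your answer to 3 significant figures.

L_Q/L_Y = (R_Q/R_Y)²(T_Q/T_Y)⁴ = (0.724)² × (3.00)⁴ = 42.46.
F_Q/F_Y = (L_Q/L_Y)/(d_Q/d_Y)² = 42.46 / (6.00)² = 1.179.

1.18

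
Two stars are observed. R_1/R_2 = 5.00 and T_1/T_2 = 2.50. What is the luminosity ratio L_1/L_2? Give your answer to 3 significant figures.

From the Stefan–Boltzmann law, L ∝ R²T⁴, so
L_1/L_2 = (R_1/R_2)² (T_1/T_2)⁴ = (5.00)² × (2.50)⁴ = 25.00 × 39.06 = 976.6.

977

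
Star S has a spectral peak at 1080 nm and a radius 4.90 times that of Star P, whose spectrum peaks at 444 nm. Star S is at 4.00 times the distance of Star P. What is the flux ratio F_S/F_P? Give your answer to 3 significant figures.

0.0429

Wien's law: T_S/T_P = λ_P/λ_S = 444/1080 = 0.4111.
L_S/L_P = (R_S/R_P)²(T_S/T_P)⁴ = (4.90)²(0.4111)⁴ = 0.6858.
F_S/F_P = (L_S/L_P)/(d_S/d_P)² = 0.6858/(4.00)² = 0.04287.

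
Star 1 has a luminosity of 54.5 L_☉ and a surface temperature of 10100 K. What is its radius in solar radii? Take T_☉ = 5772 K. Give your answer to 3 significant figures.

2.41 solar radii

R/R_☉ = √(L/L_☉) / (T/T_☉)² = √(54.5) / (1.750)²
       = 7.382 / 3.062 = 2.411.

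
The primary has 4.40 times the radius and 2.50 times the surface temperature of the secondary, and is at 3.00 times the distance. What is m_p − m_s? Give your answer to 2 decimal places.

-4.81

L_p/L_s = (4.40)²(2.50)⁴ = 756.3.
F_p/F_s = (L_p/L_s)/(d_p/d_s)² = 756.3/9.000 = 84.03.
m_p − m_s = −2.5 log₁₀(84.03) = -4.81.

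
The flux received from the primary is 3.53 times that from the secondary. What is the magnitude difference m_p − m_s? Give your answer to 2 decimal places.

m_p − m_s = −2.5 log₁₀(F_p/F_s) = −2.5 log₁₀(3.53) = −2.5 × (0.548) = -1.369.

-1.37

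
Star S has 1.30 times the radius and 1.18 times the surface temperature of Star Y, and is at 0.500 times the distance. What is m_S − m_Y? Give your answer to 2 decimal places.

-2.79

L_S/L_Y = (1.30)²(1.18)⁴ = 3.277.
F_S/F_Y = (L_S/L_Y)/(d_S/d_Y)² = 3.277/0.2500 = 13.11.
m_S − m_Y = −2.5 log₁₀(13.11) = -2.79.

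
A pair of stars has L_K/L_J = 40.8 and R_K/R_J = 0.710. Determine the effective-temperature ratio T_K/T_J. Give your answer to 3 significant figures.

L ∝ R²T⁴ gives T ∝ (L/R²)^(1/4), so
T_K/T_J = (40.8 / 0.710²)^(1/4) = (80.94)^(1/4) = 2.999.

3.00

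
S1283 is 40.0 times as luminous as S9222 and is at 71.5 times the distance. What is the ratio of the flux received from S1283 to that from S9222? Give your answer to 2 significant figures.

0.0078

F = L/(4πd²), so F_S1283/F_S9222 = (L_S1283/L_S9222) / (d_S1283/d_S9222)²
= 40.0 / (71.5)² = 40.0 / 5112 = 0.007824.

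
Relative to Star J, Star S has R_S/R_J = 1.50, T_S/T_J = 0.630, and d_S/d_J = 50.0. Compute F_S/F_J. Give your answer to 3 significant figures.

1.42×10^-4

L_S/L_J = (R_S/R_J)²(T_S/T_J)⁴ = (1.50)² × (0.630)⁴ = 0.3544.
F_S/F_J = (L_S/L_J)/(d_S/d_J)² = 0.3544 / (50.0)² = 1.418×10^-4.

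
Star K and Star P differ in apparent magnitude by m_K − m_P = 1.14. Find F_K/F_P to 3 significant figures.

F_K/F_P = 10^(−(m_K − m_P)/2.5) = 10^(-1.14/2.5) = 10^-0.456 = 0.3499.

0.350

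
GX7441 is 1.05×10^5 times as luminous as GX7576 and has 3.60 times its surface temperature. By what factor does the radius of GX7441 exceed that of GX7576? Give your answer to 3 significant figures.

25.0

L ∝ R²T⁴ gives R ∝ √L / T², so
R_GX7441/R_GX7576 = √(1.05×10^5) / (3.60)² = 324.0 / 12.96 = 25.00.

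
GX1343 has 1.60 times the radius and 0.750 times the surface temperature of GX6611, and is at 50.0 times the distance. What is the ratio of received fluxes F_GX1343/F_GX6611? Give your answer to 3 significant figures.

3.24×10^-4

L_GX1343/L_GX6611 = (R_GX1343/R_GX6611)²(T_GX1343/T_GX6611)⁴ = (1.60)² × (0.750)⁴ = 0.8100.
F_GX1343/F_GX6611 = (L_GX1343/L_GX6611)/(d_GX1343/d_GX6611)² = 0.8100 / (50.0)² = 3.240×10^-4.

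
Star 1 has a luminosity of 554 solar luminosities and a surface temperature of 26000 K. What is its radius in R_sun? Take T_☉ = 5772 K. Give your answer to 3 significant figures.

1.16 R_sun

R/R_☉ = √(L/L_☉) / (T/T_☉)² = √(554) / (4.505)²
       = 23.54 / 20.29 = 1.160.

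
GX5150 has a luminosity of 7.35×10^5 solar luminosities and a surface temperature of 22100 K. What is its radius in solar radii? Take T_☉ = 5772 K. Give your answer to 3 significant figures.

58.5 solar radii

R/R_☉ = √(L/L_☉) / (T/T_☉)² = √(7.35×10^5) / (3.829)²
       = 857.3 / 14.66 = 58.48.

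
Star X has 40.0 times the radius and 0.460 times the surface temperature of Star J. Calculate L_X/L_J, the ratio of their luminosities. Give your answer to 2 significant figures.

From the Stefan–Boltzmann law, L ∝ R²T⁴, so
L_X/L_J = (R_X/R_J)² (T_X/T_J)⁴ = (40.0)² × (0.460)⁴ = 1600 × 0.04477 = 71.64.

72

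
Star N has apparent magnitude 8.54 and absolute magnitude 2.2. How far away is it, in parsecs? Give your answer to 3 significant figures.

185 pc

m − M = 5 log₁₀(d/10 pc)
8.54 − (2.2) = 6.34 = 5 log₁₀(d/10)
d = 10 × 10^(6.34/5) = 10 × 10^1.268 = 185.4 pc.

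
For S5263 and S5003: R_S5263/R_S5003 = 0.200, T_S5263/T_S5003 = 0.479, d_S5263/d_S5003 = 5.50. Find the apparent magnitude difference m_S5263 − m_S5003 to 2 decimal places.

10.39

L_S5263/L_S5003 = (0.200)²(0.479)⁴ = 0.002106.
F_S5263/F_S5003 = (L_S5263/L_S5003)/(d_S5263/d_S5003)² = 0.002106/30.25 = 6.961×10^-5.
m_S5263 − m_S5003 = −2.5 log₁₀(6.961×10^-5) = 10.39.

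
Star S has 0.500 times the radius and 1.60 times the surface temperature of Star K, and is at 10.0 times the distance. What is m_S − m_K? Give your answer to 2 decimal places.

4.46

L_S/L_K = (0.500)²(1.60)⁴ = 1.638.
F_S/F_K = (L_S/L_K)/(d_S/d_K)² = 1.638/100.0 = 0.01638.
m_S − m_K = −2.5 log₁₀(0.01638) = 4.46.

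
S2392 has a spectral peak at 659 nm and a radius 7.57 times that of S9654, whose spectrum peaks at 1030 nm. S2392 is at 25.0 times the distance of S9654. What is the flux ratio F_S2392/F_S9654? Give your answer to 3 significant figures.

0.547

Wien's law: T_S2392/T_S9654 = λ_S9654/λ_S2392 = 1030/659 = 1.563.
L_S2392/L_S9654 = (R_S2392/R_S9654)²(T_S2392/T_S9654)⁴ = (7.57)²(1.563)⁴ = 342.0.
F_S2392/F_S9654 = (L_S2392/L_S9654)/(d_S2392/d_S9654)² = 342.0/(25.0)² = 0.5472.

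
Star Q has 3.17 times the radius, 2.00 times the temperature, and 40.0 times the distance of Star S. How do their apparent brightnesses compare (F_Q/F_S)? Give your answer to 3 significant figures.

0.100

L_Q/L_S = (R_Q/R_S)²(T_Q/T_S)⁴ = (3.17)² × (2.00)⁴ = 160.8.
F_Q/F_S = (L_Q/L_S)/(d_Q/d_S)² = 160.8 / (40.0)² = 0.1005.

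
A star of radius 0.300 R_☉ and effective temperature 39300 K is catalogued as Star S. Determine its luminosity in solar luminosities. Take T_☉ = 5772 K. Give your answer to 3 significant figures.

L/L_☉ = (R/R_☉)² (T/T_☉)⁴ = (0.300)² × (39300/5772)⁴
       = 0.09000 × (6.809)⁴ = 0.09000 × 2149 = 193.4.

193 solar luminosities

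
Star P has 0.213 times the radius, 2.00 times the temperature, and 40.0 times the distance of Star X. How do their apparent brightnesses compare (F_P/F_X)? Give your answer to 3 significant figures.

L_P/L_X = (R_P/R_X)²(T_P/T_X)⁴ = (0.213)² × (2.00)⁴ = 0.7259.
F_P/F_X = (L_P/L_X)/(d_P/d_X)² = 0.7259 / (40.0)² = 4.537×10^-4.

4.54×10^-4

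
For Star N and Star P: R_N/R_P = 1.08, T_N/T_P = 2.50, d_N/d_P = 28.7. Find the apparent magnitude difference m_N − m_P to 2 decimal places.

3.14

L_N/L_P = (1.08)²(2.50)⁴ = 45.56.
F_N/F_P = (L_N/L_P)/(d_N/d_P)² = 45.56/823.7 = 0.05532.
m_N − m_P = −2.5 log₁₀(0.05532) = 3.14.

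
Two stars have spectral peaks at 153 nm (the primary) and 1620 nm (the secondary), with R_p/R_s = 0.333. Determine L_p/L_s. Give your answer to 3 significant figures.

Wien's law gives T ∝ 1/λ_max, so T_p/T_s = λ_s/λ_p = 1620/153 = 10.59.
Then L ∝ R²T⁴ gives L_p/L_s = (0.333)² × (10.59)⁴ = 0.1109 × 1.257×10^4 = 1394.

1.39×10^3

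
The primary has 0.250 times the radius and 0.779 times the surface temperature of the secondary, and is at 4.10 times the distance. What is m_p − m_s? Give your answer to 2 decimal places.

7.16

L_p/L_s = (0.250)²(0.779)⁴ = 0.02302.
F_p/F_s = (L_p/L_s)/(d_p/d_s)² = 0.02302/16.81 = 0.001369.
m_p − m_s = −2.5 log₁₀(0.001369) = 7.16.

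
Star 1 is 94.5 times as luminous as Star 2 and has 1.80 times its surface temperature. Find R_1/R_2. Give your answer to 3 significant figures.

L ∝ R²T⁴ gives R ∝ √L / T², so
R_1/R_2 = √(94.5) / (1.80)² = 9.721 / 3.240 = 3.000.

3.00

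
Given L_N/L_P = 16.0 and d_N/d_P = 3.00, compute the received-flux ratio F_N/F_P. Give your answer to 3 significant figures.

F = L/(4πd²), so F_N/F_P = (L_N/L_P) / (d_N/d_P)²
= 16.0 / (3.00)² = 16.0 / 9.000 = 1.778.

1.78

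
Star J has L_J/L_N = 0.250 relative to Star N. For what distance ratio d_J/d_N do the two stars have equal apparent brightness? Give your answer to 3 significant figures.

Equal flux requires L_J/d_J² = L_N/d_N², so d_J/d_N = √(L_J/L_N)
= √(0.250) = 0.5000.

0.500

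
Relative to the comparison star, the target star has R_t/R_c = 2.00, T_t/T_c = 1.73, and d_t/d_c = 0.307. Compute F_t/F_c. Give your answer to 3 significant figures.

380

L_t/L_c = (R_t/R_c)²(T_t/T_c)⁴ = (2.00)² × (1.73)⁴ = 35.83.
F_t/F_c = (L_t/L_c)/(d_t/d_c)² = 35.83 / (0.307)² = 380.2.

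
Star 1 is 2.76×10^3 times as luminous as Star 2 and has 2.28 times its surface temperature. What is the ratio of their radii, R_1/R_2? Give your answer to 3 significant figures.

L ∝ R²T⁴ gives R ∝ √L / T², so
R_1/R_2 = √(2.76×10^3) / (2.28)² = 52.54 / 5.198 = 10.11.

10.1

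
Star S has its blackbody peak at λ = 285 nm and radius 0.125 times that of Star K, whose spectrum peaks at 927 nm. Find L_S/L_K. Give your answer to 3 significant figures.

1.75

Wien's law gives T ∝ 1/λ_max, so T_S/T_K = λ_K/λ_S = 927/285 = 3.253.
Then L ∝ R²T⁴ gives L_S/L_K = (0.125)² × (3.253)⁴ = 0.01562 × 111.9 = 1.749.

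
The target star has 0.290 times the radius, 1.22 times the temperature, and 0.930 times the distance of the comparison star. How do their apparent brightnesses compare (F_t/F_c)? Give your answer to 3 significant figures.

0.215

L_t/L_c = (R_t/R_c)²(T_t/T_c)⁴ = (0.290)² × (1.22)⁴ = 0.1863.
F_t/F_c = (L_t/L_c)/(d_t/d_c)² = 0.1863 / (0.930)² = 0.2154.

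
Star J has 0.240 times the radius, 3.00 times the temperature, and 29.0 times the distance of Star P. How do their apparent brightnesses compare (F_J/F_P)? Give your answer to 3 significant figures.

L_J/L_P = (R_J/R_P)²(T_J/T_P)⁴ = (0.240)² × (3.00)⁴ = 4.666.
F_J/F_P = (L_J/L_P)/(d_J/d_P)² = 4.666 / (29.0)² = 0.005548.

0.00555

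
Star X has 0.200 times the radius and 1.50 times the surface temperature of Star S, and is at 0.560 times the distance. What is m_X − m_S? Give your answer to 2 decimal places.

L_X/L_S = (0.200)²(1.50)⁴ = 0.2025.
F_X/F_S = (L_X/L_S)/(d_X/d_S)² = 0.2025/0.3136 = 0.6457.
m_X − m_S = −2.5 log₁₀(0.6457) = 0.47.

0.47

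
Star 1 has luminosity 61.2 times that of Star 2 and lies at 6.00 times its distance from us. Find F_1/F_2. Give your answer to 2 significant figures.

F = L/(4πd²), so F_1/F_2 = (L_1/L_2) / (d_1/d_2)²
= 61.2 / (6.00)² = 61.2 / 36.00 = 1.700.

1.7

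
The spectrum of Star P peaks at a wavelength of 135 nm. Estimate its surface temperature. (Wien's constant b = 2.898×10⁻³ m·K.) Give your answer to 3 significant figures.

2.15×10^4 K

T = b/λ_max = 2.898×10⁻³ / (135×10⁻⁹) = 2.147×10^4 K.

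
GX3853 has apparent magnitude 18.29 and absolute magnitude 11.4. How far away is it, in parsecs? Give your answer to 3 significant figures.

m − M = 5 log₁₀(d/10 pc)
18.29 − (11.4) = 6.89 = 5 log₁₀(d/10)
d = 10 × 10^(6.89/5) = 10 × 10^1.378 = 238.8 pc.

239 pc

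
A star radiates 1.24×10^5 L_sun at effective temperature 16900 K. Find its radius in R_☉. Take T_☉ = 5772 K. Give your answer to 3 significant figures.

41.1 R_☉

R/R_☉ = √(L/L_☉) / (T/T_☉)² = √(1.24×10^5) / (2.928)²
       = 352.1 / 8.573 = 41.08.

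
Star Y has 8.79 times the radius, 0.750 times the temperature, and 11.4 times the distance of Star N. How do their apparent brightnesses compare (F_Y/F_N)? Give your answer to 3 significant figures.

0.188

L_Y/L_N = (R_Y/R_N)²(T_Y/T_N)⁴ = (8.79)² × (0.750)⁴ = 24.45.
F_Y/F_N = (L_Y/L_N)/(d_Y/d_N)² = 24.45 / (11.4)² = 0.1881.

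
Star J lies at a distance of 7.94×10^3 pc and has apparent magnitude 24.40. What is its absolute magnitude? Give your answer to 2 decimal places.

9.90

M = m − 5 log₁₀(d/10 pc) = 24.40 − 5 log₁₀(7.94×10^3/10)
  = 24.40 − 5 × 2.900 = 24.40 − 14.50 = 9.90.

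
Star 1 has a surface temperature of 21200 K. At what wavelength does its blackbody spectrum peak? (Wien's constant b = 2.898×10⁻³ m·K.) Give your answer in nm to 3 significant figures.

λ_max = b/T = 2.898×10⁻³ / 21200 = 1.37×10^-7 m = 136.7 nm.

137 nm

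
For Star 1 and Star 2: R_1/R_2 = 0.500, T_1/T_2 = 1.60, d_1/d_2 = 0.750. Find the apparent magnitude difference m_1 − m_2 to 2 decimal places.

L_1/L_2 = (0.500)²(1.60)⁴ = 1.638.
F_1/F_2 = (L_1/L_2)/(d_1/d_2)² = 1.638/0.5625 = 2.913.
m_1 − m_2 = −2.5 log₁₀(2.913) = -1.16.

-1.16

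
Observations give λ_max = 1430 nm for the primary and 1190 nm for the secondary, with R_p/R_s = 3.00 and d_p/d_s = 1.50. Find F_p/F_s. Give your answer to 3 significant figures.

1.92

Wien's law: T_p/T_s = λ_s/λ_p = 1190/1430 = 0.8322.
L_p/L_s = (R_p/R_s)²(T_p/T_s)⁴ = (3.00)²(0.8322)⁴ = 4.316.
F_p/F_s = (L_p/L_s)/(d_p/d_s)² = 4.316/(1.50)² = 1.918.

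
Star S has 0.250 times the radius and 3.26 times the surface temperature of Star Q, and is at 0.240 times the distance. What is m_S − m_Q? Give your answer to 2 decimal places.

-5.22

L_S/L_Q = (0.250)²(3.26)⁴ = 7.059.
F_S/F_Q = (L_S/L_Q)/(d_S/d_Q)² = 7.059/0.05760 = 122.6.
m_S − m_Q = −2.5 log₁₀(122.6) = -5.22.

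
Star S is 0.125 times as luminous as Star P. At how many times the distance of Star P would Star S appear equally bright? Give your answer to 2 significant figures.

Equal flux requires L_S/d_S² = L_P/d_P², so d_S/d_P = √(L_S/L_P)
= √(0.125) = 0.3536.

0.35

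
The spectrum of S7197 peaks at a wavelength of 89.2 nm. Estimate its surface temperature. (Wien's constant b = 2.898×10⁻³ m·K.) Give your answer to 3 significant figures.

3.25×10^4 K

T = b/λ_max = 2.898×10⁻³ / (89.2×10⁻⁹) = 3.249×10^4 K.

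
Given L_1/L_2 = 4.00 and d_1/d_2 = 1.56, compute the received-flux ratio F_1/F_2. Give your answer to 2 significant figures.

1.6

F = L/(4πd²), so F_1/F_2 = (L_1/L_2) / (d_1/d_2)²
= 4.00 / (1.56)² = 4.00 / 2.434 = 1.644.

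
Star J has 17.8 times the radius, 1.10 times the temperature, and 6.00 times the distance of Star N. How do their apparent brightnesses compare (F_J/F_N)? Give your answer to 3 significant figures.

12.9

L_J/L_N = (R_J/R_N)²(T_J/T_N)⁴ = (17.8)² × (1.10)⁴ = 463.9.
F_J/F_N = (L_J/L_N)/(d_J/d_N)² = 463.9 / (6.00)² = 12.89.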